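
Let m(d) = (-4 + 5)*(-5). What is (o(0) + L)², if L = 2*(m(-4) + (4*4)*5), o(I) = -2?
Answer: 21904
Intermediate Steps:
m(d) = -5 (m(d) = 1*(-5) = -5)
L = 150 (L = 2*(-5 + (4*4)*5) = 2*(-5 + 16*5) = 2*(-5 + 80) = 2*75 = 150)
(o(0) + L)² = (-2 + 150)² = 148² = 21904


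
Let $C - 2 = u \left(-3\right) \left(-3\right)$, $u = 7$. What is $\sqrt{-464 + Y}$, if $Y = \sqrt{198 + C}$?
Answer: $\sqrt{-464 + \sqrt{263}} \approx 21.161 i$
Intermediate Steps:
$C = 65$ ($C = 2 + 7 \left(-3\right) \left(-3\right) = 2 - -63 = 2 + 63 = 65$)
$Y = \sqrt{263}$ ($Y = \sqrt{198 + 65} = \sqrt{263} \approx 16.217$)
$\sqrt{-464 + Y} = \sqrt{-464 + \sqrt{263}}$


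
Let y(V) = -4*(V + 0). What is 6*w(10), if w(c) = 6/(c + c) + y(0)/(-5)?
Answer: 9/5 ≈ 1.8000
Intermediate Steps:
y(V) = -4*V
w(c) = 3/c (w(c) = 6/(c + c) - 4*0/(-5) = 6/((2*c)) + 0*(-1/5) = 6*(1/(2*c)) + 0 = 3/c + 0 = 3/c)
6*w(10) = 6*(3/10) = 9/5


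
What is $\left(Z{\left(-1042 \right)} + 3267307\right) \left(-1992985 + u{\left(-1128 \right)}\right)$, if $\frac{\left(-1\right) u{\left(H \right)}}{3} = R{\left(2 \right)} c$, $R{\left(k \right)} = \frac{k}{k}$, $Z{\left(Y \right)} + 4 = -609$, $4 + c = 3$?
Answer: $-6510462341508$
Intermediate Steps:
$c = -1$ ($c = -4 + 3 = -1$)
$Z{\left(Y \right)} = -613$ ($Z{\left(Y \right)} = -4 - 609 = -613$)
$R{\left(k \right)} = 1$
$u{\left(H \right)} = 3$ ($u{\left(H \right)} = - 3 \cdot 1 \left(-1\right) = \left(-3\right) \left(-1\right) = 3$)
$\left(Z{\left(-1042 \right)} + 3267307\right) \left(-1992985 + u{\left(-1128 \right)}\right) = \left(-613 + 3267307\right) \left(-1992985 + 3\right) = 3266694 \left(-1992982\right) = -6510462341508$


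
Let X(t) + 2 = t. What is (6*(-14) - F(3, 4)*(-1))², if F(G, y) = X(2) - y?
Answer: 7744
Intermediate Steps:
X(t) = -2 + t
F(G, y) = -y (F(G, y) = (-2 + 2) - y = 0 - y = -y)
(6*(-14) - F(3, 4)*(-1))² = (6*(-14) - (-1*4)*(-1))² = (-84 - (-4)*(-1))² = (-84 - 1*4)² = (-84 - 4)² = (-88)² = 7744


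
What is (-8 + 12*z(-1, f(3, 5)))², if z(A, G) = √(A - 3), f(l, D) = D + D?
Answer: -512 - 384*I ≈ -512.0 - 384.0*I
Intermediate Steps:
f(l, D) = 2*D
z(A, G) = √(-3 + A)
(-8 + 12*z(-1, f(3, 5)))² = (-8 + 12*√(-3 - 1))² = (-8 + 12*√(-4))² = (-8 + 12*(2*I))² = (-8 + 24*I)²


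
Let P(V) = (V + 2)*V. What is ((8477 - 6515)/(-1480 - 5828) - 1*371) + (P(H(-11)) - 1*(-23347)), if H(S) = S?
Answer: 9368341/406 ≈ 23075.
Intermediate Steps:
P(V) = V*(2 + V) (P(V) = (2 + V)*V = V*(2 + V))
((8477 - 6515)/(-1480 - 5828) - 1*371) + (P(H(-11)) - 1*(-23347)) = ((8477 - 6515)/(-1480 - 5828) - 1*371) + (-11*(2 - 11) - 1*(-23347)) = (1962/(-7308) - 371) + (-11*(-9) + 23347) = (1962*(-1/7308) - 371) + (99 + 23347) = (-109/406 - 371) + 23446 = -150735/406 + 23446 = 9368341/406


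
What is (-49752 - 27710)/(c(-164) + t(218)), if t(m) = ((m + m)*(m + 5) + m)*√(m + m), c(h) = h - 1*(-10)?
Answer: -2982287/1035033791915 - 3774181026*√109/1035033791915 ≈ -0.038073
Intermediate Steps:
c(h) = 10 + h (c(h) = h + 10 = 10 + h)
t(m) = √2*√m*(m + 2*m*(5 + m)) (t(m) = ((2*m)*(5 + m) + m)*√(2*m) = (2*m*(5 + m) + m)*(√2*√m) = (m + 2*m*(5 + m))*(√2*√m) = √2*√m*(m + 2*m*(5 + m)))
(-49752 - 27710)/(c(-164) + t(218)) = (-49752 - 27710)/((10 - 164) + √2*218^(3/2)*(11 + 2*218)) = -77462/(-154 + √2*(218*√218)*(11 + 436)) = -77462/(-154 + √2*(218*√218)*447) = -77462/(-154 + 194892*√109)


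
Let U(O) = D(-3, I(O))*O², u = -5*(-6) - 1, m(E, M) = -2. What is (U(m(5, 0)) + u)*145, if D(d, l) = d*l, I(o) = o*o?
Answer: -2755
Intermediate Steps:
I(o) = o²
u = 29 (u = 30 - 1 = 29)
U(O) = -3*O⁴ (U(O) = (-3*O²)*O² = -3*O⁴)
(U(m(5, 0)) + u)*145 = (-3*(-2)⁴ + 29)*145 = (-3*16 + 29)*145 = (-48 + 29)*145 = -19*145 = -2755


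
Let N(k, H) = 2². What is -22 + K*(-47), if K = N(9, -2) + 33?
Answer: -1761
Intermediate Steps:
N(k, H) = 4
K = 37 (K = 4 + 33 = 37)
-22 + K*(-47) = -22 + 37*(-47) = -22 - 1739 = -1761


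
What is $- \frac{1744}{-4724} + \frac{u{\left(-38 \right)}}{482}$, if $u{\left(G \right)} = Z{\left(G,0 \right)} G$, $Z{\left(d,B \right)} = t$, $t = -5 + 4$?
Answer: $\frac{127515}{284621} \approx 0.44802$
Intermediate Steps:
$t = -1$
$Z{\left(d,B \right)} = -1$
$u{\left(G \right)} = - G$
$- \frac{1744}{-4724} + \frac{u{\left(-38 \right)}}{482} = - \frac{1744}{-4724} + \frac{\left(-1\right) \left(-38\right)}{482} = \left(-1744\right) \left(- \frac{1}{4724}\right) + 38 \cdot \frac{1}{482} = \frac{436}{1181} + \frac{19}{241} = \frac{127515}{284621}$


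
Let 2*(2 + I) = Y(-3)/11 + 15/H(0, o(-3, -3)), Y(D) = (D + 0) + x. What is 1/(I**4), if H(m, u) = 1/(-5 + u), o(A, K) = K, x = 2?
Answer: 234256/3471607400625 ≈ 6.7478e-8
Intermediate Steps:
Y(D) = 2 + D (Y(D) = (D + 0) + 2 = D + 2 = 2 + D)
I = -1365/22 (I = -2 + ((2 - 3)/11 + 15/(1/(-5 - 3)))/2 = -2 + (-1*1/11 + 15/(1/(-8)))/2 = -2 + (-1/11 + 15/(-1/8))/2 = -2 + (-1/11 + 15*(-8))/2 = -2 + (-1/11 - 120)/2 = -2 + (1/2)*(-1321/11) = -2 - 1321/22 = -1365/22 ≈ -62.045)
1/(I**4) = 1/((-1365/22)**4) = 1/(3471607400625/234256) = 234256/3471607400625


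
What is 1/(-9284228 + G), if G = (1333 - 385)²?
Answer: -1/8385524 ≈ -1.1925e-7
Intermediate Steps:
G = 898704 (G = 948² = 898704)
1/(-9284228 + G) = 1/(-9284228 + 898704) = 1/(-8385524) = -1/8385524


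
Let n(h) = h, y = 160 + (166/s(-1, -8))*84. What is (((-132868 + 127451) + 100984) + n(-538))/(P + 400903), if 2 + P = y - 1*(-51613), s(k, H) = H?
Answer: 95029/450931 ≈ 0.21074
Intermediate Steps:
y = -1583 (y = 160 + (166/(-8))*84 = 160 + (166*(-⅛))*84 = 160 - 83/4*84 = 160 - 1743 = -1583)
P = 50028 (P = -2 + (-1583 - 1*(-51613)) = -2 + (-1583 + 51613) = -2 + 50030 = 50028)
(((-132868 + 127451) + 100984) + n(-538))/(P + 400903) = (((-132868 + 127451) + 100984) - 538)/(50028 + 400903) = ((-5417 + 100984) - 538)/450931 = (95567 - 538)*(1/450931) = 95029*(1/450931) = 95029/450931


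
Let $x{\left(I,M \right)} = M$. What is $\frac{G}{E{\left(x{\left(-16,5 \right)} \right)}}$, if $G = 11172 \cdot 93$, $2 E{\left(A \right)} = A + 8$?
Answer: $\frac{2077992}{13} \approx 1.5985 \cdot 10^{5}$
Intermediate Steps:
$E{\left(A \right)} = 4 + \frac{A}{2}$ ($E{\left(A \right)} = \frac{A + 8}{2} = \frac{8 + A}{2} = 4 + \frac{A}{2}$)
$G = 1038996$
$\frac{G}{E{\left(x{\left(-16,5 \right)} \right)}} = \frac{1038996}{4 + \frac{1}{2} \cdot 5} = \frac{1038996}{4 + \frac{5}{2}} = \frac{1038996}{\frac{13}{2}} = 1038996 \cdot \frac{2}{13} = \frac{2077992}{13}$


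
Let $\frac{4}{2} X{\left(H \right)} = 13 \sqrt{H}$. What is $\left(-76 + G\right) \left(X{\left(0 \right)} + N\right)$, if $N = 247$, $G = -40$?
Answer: $-28652$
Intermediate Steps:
$X{\left(H \right)} = \frac{13 \sqrt{H}}{2}$
$\left(-76 + G\right) \left(X{\left(0 \right)} + N\right) = \left(-76 - 40\right) \left(\frac{13 \sqrt{0}}{2} + 247\right) = - 116 \left(\frac{13}{2} \cdot 0 + 247\right) = - 116 \left(0 + 247\right) = \left(-116\right) 247 = -28652$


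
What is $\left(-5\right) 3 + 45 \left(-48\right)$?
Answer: $-2175$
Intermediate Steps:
$\left(-5\right) 3 + 45 \left(-48\right) = -15 - 2160 = -2175$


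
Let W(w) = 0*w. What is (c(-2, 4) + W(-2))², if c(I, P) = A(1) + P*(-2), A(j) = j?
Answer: 49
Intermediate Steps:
W(w) = 0
c(I, P) = 1 - 2*P (c(I, P) = 1 + P*(-2) = 1 - 2*P)
(c(-2, 4) + W(-2))² = ((1 - 2*4) + 0)² = ((1 - 8) + 0)² = (-7 + 0)² = (-7)² = 49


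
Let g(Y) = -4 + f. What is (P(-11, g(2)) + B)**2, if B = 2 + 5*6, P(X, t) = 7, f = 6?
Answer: 1521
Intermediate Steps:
g(Y) = 2 (g(Y) = -4 + 6 = 2)
B = 32 (B = 2 + 30 = 32)
(P(-11, g(2)) + B)**2 = (7 + 32)**2 = 39**2 = 1521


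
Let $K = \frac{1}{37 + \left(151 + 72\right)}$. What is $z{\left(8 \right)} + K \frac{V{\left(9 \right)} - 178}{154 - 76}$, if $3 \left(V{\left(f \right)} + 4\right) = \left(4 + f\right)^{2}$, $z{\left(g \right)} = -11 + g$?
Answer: $- \frac{14069}{4680} \approx -3.0062$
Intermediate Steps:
$K = \frac{1}{260}$ ($K = \frac{1}{37 + 223} = \frac{1}{260} \approx 0.0038462$)
$V{\left(f \right)} = -4 + \frac{\left(4 + f\right)^{2}}{3}$
$z{\left(8 \right)} + K \frac{V{\left(9 \right)} - 178}{154 - 76} = \left(-11 + 8\right) + \frac{\left(\left(-4 + \frac{\left(4 + 9\right)^{2}}{3}\right) - 178\right) \frac{1}{154 - 76}}{260} = -3 + \frac{\left(\left(-4 + \frac{13^{2}}{3}\right) - 178\right) \frac{1}{78}}{260} = -3 + \frac{\left(\left(-4 + \frac{1}{3} \cdot 169\right) - 178\right) \frac{1}{78}}{260} = -3 + \frac{\left(\left(-4 + \frac{169}{3}\right) - 178\right) \frac{1}{78}}{260} = -3 + \frac{\left(\frac{157}{3} - 178\right) \frac{1}{78}}{260} = -3 + \frac{\left(- \frac{377}{3}\right) \frac{1}{78}}{260} = -3 + \frac{1}{260} \left(- \frac{29}{18}\right) = -3 - \frac{29}{4680} = - \frac{14069}{4680}$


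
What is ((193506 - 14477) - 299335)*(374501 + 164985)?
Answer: -64903402716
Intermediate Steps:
((193506 - 14477) - 299335)*(374501 + 164985) = (179029 - 299335)*539486 = -120306*539486 = -64903402716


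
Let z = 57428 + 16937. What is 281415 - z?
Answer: 207050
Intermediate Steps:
z = 74365
281415 - z = 281415 - 1*74365 = 281415 - 74365 = 207050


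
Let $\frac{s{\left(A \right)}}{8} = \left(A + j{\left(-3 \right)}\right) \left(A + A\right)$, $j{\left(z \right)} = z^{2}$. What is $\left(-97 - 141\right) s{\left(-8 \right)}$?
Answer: $30464$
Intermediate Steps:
$s{\left(A \right)} = 16 A \left(9 + A\right)$ ($s{\left(A \right)} = 8 \left(A + \left(-3\right)^{2}\right) \left(A + A\right) = 8 \left(A + 9\right) 2 A = 8 \left(9 + A\right) 2 A = 8 \cdot 2 A \left(9 + A\right) = 16 A \left(9 + A\right)$)
$\left(-97 - 141\right) s{\left(-8 \right)} = \left(-97 - 141\right) 16 \left(-8\right) \left(9 - 8\right) = - 238 \cdot 16 \left(-8\right) 1 = \left(-238\right) \left(-128\right) = 30464$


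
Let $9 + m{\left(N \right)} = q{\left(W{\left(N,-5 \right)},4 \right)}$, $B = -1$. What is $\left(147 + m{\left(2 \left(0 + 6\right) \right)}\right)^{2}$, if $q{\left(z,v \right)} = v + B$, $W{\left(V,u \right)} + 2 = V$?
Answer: $19881$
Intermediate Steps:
$W{\left(V,u \right)} = -2 + V$
$q{\left(z,v \right)} = -1 + v$ ($q{\left(z,v \right)} = v - 1 = -1 + v$)
$m{\left(N \right)} = -6$ ($m{\left(N \right)} = -9 + \left(-1 + 4\right) = -9 + 3 = -6$)
$\left(147 + m{\left(2 \left(0 + 6\right) \right)}\right)^{2} = \left(147 - 6\right)^{2} = 141^{2} = 19881$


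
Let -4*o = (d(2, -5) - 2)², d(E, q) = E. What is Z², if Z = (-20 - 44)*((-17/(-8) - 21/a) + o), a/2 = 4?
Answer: 1024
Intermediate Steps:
a = 8 (a = 2*4 = 8)
o = 0 (o = -(2 - 2)²/4 = -¼*0² = -¼*0 = 0)
Z = 32 (Z = (-20 - 44)*((-17/(-8) - 21/8) + 0) = -64*((-17*(-⅛) - 21*⅛) + 0) = -64*((17/8 - 21/8) + 0) = -64*(-½ + 0) = -64*(-½) = 32)
Z² = 32² = 1024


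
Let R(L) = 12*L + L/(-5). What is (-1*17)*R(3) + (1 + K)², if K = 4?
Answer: -2884/5 ≈ -576.80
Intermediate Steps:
R(L) = 59*L/5 (R(L) = 12*L + L*(-⅕) = 12*L - L/5 = 59*L/5)
(-1*17)*R(3) + (1 + K)² = (-1*17)*((59/5)*3) + (1 + 4)² = -17*177/5 + 5² = -3009/5 + 25 = -2884/5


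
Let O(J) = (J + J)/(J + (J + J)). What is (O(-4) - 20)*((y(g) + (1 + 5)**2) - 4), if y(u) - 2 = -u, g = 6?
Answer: -1624/3 ≈ -541.33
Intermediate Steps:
y(u) = 2 - u
O(J) = 2/3 (O(J) = (2*J)/(J + 2*J) = (2*J)/((3*J)) = (2*J)*(1/(3*J)) = 2/3)
(O(-4) - 20)*((y(g) + (1 + 5)**2) - 4) = (2/3 - 20)*(((2 - 1*6) + (1 + 5)**2) - 4) = -58*(((2 - 6) + 6**2) - 4)/3 = -58*((-4 + 36) - 4)/3 = -58*(32 - 4)/3 = -58/3*28 = -1624/3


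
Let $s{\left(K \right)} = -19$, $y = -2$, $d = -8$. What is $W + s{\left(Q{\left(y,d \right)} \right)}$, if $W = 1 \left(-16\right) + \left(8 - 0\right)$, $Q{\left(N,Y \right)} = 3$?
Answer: $-27$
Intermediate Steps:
$W = -8$ ($W = -16 + \left(8 + 0\right) = -16 + 8 = -8$)
$W + s{\left(Q{\left(y,d \right)} \right)} = -8 - 19 = -27$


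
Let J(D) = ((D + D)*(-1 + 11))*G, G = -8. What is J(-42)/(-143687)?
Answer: -6720/143687 ≈ -0.046768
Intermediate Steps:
J(D) = -160*D (J(D) = ((D + D)*(-1 + 11))*(-8) = ((2*D)*10)*(-8) = (20*D)*(-8) = -160*D)
J(-42)/(-143687) = -160*(-42)/(-143687) = 6720*(-1/143687) = -6720/143687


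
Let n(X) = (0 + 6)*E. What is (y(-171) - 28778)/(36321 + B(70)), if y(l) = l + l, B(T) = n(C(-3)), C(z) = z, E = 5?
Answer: -4160/5193 ≈ -0.80108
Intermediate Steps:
n(X) = 30 (n(X) = (0 + 6)*5 = 6*5 = 30)
B(T) = 30
y(l) = 2*l
(y(-171) - 28778)/(36321 + B(70)) = (2*(-171) - 28778)/(36321 + 30) = (-342 - 28778)/36351 = -29120*1/36351 = -4160/5193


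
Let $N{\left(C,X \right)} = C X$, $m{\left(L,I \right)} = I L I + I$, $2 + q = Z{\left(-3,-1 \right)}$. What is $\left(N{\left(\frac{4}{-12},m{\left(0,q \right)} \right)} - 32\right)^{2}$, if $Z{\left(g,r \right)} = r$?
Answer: $961$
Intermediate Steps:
$q = -3$ ($q = -2 - 1 = -3$)
$m{\left(L,I \right)} = I + L I^{2}$ ($m{\left(L,I \right)} = L I^{2} + I = I + L I^{2}$)
$\left(N{\left(\frac{4}{-12},m{\left(0,q \right)} \right)} - 32\right)^{2} = \left(\frac{4}{-12} \left(- 3 \left(1 - 0\right)\right) - 32\right)^{2} = \left(4 \left(- \frac{1}{12}\right) \left(- 3 \left(1 + 0\right)\right) - 32\right)^{2} = \left(- \frac{\left(-3\right) 1}{3} - 32\right)^{2} = \left(\left(- \frac{1}{3}\right) \left(-3\right) - 32\right)^{2} = \left(1 - 32\right)^{2} = \left(-31\right)^{2} = 961$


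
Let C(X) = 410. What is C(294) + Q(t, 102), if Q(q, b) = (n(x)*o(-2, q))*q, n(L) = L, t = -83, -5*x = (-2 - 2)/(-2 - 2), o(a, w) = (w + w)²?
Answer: 2289198/5 ≈ 4.5784e+5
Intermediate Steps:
o(a, w) = 4*w² (o(a, w) = (2*w)² = 4*w²)
x = -⅕ (x = -(-2 - 2)/(5*(-2 - 2)) = -(-4)/(5*(-4)) = -(-4)*(-1)/(5*4) = -⅕*1 = -⅕ ≈ -0.20000)
Q(q, b) = -4*q³/5 (Q(q, b) = (-4*q²/5)*q = -4*q³/5)
C(294) + Q(t, 102) = 410 - ⅘*(-83)³ = 410 - ⅘*(-571787) = 410 + 2287148/5 = 2289198/5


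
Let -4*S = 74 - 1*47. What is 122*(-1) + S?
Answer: -515/4 ≈ -128.75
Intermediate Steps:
S = -27/4 (S = -(74 - 1*47)/4 = -(74 - 47)/4 = -¼*27 = -27/4 ≈ -6.7500)
122*(-1) + S = 122*(-1) - 27/4 = -122 - 27/4 = -515/4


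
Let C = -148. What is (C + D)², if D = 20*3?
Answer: 7744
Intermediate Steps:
D = 60
(C + D)² = (-148 + 60)² = (-88)² = 7744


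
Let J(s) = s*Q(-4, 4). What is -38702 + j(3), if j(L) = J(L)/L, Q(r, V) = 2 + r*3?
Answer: -38712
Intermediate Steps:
Q(r, V) = 2 + 3*r
J(s) = -10*s (J(s) = s*(2 + 3*(-4)) = s*(2 - 12) = s*(-10) = -10*s)
j(L) = -10 (j(L) = (-10*L)/L = -10)
-38702 + j(3) = -38702 - 10 = -38712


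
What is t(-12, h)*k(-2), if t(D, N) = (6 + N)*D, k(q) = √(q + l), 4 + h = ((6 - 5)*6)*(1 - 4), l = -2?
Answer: 384*I ≈ 384.0*I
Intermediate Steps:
h = -22 (h = -4 + ((6 - 5)*6)*(1 - 4) = -4 + (1*6)*(-3) = -4 + 6*(-3) = -4 - 18 = -22)
k(q) = √(-2 + q) (k(q) = √(q - 2) = √(-2 + q))
t(D, N) = D*(6 + N)
t(-12, h)*k(-2) = (-12*(6 - 22))*√(-2 - 2) = (-12*(-16))*√(-4) = 192*(2*I) = 384*I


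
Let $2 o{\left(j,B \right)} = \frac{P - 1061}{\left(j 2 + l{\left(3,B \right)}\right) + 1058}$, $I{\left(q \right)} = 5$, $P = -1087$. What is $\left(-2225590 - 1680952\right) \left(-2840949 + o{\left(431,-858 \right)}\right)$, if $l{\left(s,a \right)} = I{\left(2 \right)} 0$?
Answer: $\frac{1775726203772789}{160} \approx 1.1098 \cdot 10^{13}$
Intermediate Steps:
$l{\left(s,a \right)} = 0$ ($l{\left(s,a \right)} = 5 \cdot 0 = 0$)
$o{\left(j,B \right)} = - \frac{1074}{1058 + 2 j}$ ($o{\left(j,B \right)} = \frac{\left(-1087 - 1061\right) \frac{1}{\left(j 2 + 0\right) + 1058}}{2} = \frac{\left(-2148\right) \frac{1}{\left(2 j + 0\right) + 1058}}{2} = \frac{\left(-2148\right) \frac{1}{2 j + 1058}}{2} = \frac{\left(-2148\right) \frac{1}{1058 + 2 j}}{2} = - \frac{1074}{1058 + 2 j}$)
$\left(-2225590 - 1680952\right) \left(-2840949 + o{\left(431,-858 \right)}\right) = \left(-2225590 - 1680952\right) \left(-2840949 - \frac{537}{529 + 431}\right) = - 3906542 \left(-2840949 - \frac{537}{960}\right) = - 3906542 \left(-2840949 - \frac{179}{320}\right) = \left(-3906542\right) \left(- \frac{909103859}{320}\right) = \frac{1775726203772789}{160}$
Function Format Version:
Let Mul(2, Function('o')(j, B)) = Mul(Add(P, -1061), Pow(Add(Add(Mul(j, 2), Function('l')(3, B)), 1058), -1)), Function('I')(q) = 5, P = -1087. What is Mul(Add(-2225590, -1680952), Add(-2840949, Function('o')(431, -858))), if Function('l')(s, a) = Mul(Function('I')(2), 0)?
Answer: Rational(1775726203772789, 160) ≈ 1.1098e+13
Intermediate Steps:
Function('l')(s, a) = 0 (Function('l')(s, a) = Mul(5, 0) = 0)
Function('o')(j, B) = Mul(-1074, Pow(Add(1058, Mul(2, j)), -1)) (Function('o')(j, B) = Mul(Rational(1, 2), Mul(Add(-1087, -1061), Pow(Add(Add(Mul(j, 2), 0), 1058), -1))) = Mul(Rational(1, 2), Mul(-2148, Pow(Add(Add(Mul(2, j), 0), 1058), -1))) = Mul(Rational(1, 2), Mul(-2148, Pow(Add(Mul(2, j), 1058), -1))) = Mul(Rational(1, 2), Mul(-2148, Pow(Add(1058, Mul(2, j)), -1))) = Mul(-1074, Pow(Add(1058, Mul(2, j)), -1)))
Mul(Add(-2225590, -1680952), Add(-2840949, Function('o')(431, -858))) = Mul(Add(-2225590, -1680952), Add(-2840949, Mul(-537, Pow(Add(529, 431), -1)))) = Mul(-3906542, Add(-2840949, Mul(-537, Pow(960, -1)))) = Mul(-3906542, Add(-2840949, Mul(-537, Rational(1, 960)))) = Mul(-3906542, Add(-2840949, Rational(-179, 320))) = Mul(-3906542, Rational(-909103859, 320)) = Rational(1775726203772789, 160)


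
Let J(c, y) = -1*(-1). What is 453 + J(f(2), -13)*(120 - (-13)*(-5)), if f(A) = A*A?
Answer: 508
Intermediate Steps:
f(A) = A²
J(c, y) = 1
453 + J(f(2), -13)*(120 - (-13)*(-5)) = 453 + 1*(120 - (-13)*(-5)) = 453 + 1*(120 - 1*65) = 453 + 1*(120 - 65) = 453 + 1*55 = 453 + 55 = 508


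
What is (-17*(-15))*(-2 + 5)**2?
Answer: 2295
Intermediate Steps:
(-17*(-15))*(-2 + 5)**2 = 255*3**2 = 255*9 = 2295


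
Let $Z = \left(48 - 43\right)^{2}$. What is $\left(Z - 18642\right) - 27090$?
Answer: $-45707$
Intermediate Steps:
$Z = 25$ ($Z = \left(48 - 43\right)^{2} = 5^{2} = 25$)
$\left(Z - 18642\right) - 27090 = \left(25 - 18642\right) - 27090 = -18617 - 27090 = -45707$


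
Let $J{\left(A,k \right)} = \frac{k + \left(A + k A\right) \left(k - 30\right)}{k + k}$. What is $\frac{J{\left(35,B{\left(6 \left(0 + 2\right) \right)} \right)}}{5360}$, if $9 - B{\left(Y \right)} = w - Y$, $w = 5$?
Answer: $- \frac{4157}{85760} \approx -0.048472$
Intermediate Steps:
$B{\left(Y \right)} = 4 + Y$ ($B{\left(Y \right)} = 9 - \left(5 - Y\right) = 9 + \left(-5 + Y\right) = 4 + Y$)
$J{\left(A,k \right)} = \frac{k + \left(-30 + k\right) \left(A + A k\right)}{2 k}$ ($J{\left(A,k \right)} = \frac{k + \left(A + A k\right) \left(-30 + k\right)}{2 k} = \left(k + \left(-30 + k\right) \left(A + A k\right)\right) \frac{1}{2 k} = \frac{k + \left(-30 + k\right) \left(A + A k\right)}{2 k}$)
$\frac{J{\left(35,B{\left(6 \left(0 + 2\right) \right)} \right)}}{5360} = \frac{\frac{1}{2} \frac{1}{4 + 6 \left(0 + 2\right)} \left(\left(-30\right) 35 + \left(4 + 6 \left(0 + 2\right)\right) \left(1 - 1015 + 35 \left(4 + 6 \left(0 + 2\right)\right)\right)\right)}{5360} = \frac{-1050 + \left(4 + 6 \cdot 2\right) \left(1 - 1015 + 35 \left(4 + 6 \cdot 2\right)\right)}{2 \left(4 + 6 \cdot 2\right)} \frac{1}{5360} = \frac{-1050 + \left(4 + 12\right) \left(1 - 1015 + 35 \left(4 + 12\right)\right)}{2 \left(4 + 12\right)} \frac{1}{5360} = \frac{-1050 + 16 \left(1 - 1015 + 35 \cdot 16\right)}{2 \cdot 16} \cdot \frac{1}{5360} = \frac{1}{2} \cdot \frac{1}{16} \left(-1050 + 16 \left(1 - 1015 + 560\right)\right) \frac{1}{5360} = \frac{1}{2} \cdot \frac{1}{16} \left(-1050 + 16 \left(-454\right)\right) \frac{1}{5360} = \frac{1}{2} \cdot \frac{1}{16} \left(-1050 - 7264\right) \frac{1}{5360} = \frac{1}{2} \cdot \frac{1}{16} \left(-8314\right) \frac{1}{5360} = \left(- \frac{4157}{16}\right) \frac{1}{5360} = - \frac{4157}{85760}$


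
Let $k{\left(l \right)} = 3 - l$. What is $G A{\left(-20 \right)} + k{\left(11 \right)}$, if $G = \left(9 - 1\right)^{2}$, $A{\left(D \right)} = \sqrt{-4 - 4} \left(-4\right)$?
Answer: $-8 - 512 i \sqrt{2} \approx -8.0 - 724.08 i$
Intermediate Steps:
$A{\left(D \right)} = - 8 i \sqrt{2}$ ($A{\left(D \right)} = \sqrt{-8} \left(-4\right) = 2 i \sqrt{2} \left(-4\right) = - 8 i \sqrt{2}$)
$G = 64$ ($G = 8^{2} = 64$)
$G A{\left(-20 \right)} + k{\left(11 \right)} = 64 \left(- 8 i \sqrt{2}\right) + \left(3 - 11\right) = - 512 i \sqrt{2} + \left(3 - 11\right) = - 512 i \sqrt{2} - 8 = -8 - 512 i \sqrt{2}$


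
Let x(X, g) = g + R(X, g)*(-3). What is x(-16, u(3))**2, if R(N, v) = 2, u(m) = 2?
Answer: 16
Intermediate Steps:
x(X, g) = -6 + g (x(X, g) = g + 2*(-3) = g - 6 = -6 + g)
x(-16, u(3))**2 = (-6 + 2)**2 = (-4)**2 = 16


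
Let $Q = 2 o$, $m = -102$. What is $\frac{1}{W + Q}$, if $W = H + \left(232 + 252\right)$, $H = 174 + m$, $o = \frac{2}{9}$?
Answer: $\frac{9}{5008} \approx 0.0017971$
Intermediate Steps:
$o = \frac{2}{9}$ ($o = 2 \cdot \frac{1}{9} = \frac{2}{9} \approx 0.22222$)
$H = 72$ ($H = 174 - 102 = 72$)
$Q = \frac{4}{9}$ ($Q = 2 \cdot \frac{2}{9} = \frac{4}{9} \approx 0.44444$)
$W = 556$ ($W = 72 + \left(232 + 252\right) = 72 + 484 = 556$)
$\frac{1}{W + Q} = \frac{1}{556 + \frac{4}{9}} = \frac{1}{\frac{5008}{9}} = \frac{9}{5008}$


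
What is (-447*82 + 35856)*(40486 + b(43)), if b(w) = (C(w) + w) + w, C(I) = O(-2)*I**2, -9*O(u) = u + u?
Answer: -99096704/3 ≈ -3.3032e+7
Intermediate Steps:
O(u) = -2*u/9 (O(u) = -(u + u)/9 = -2*u/9)
C(I) = 4*I**2/9 (C(I) = (-2/9*(-2))*I**2 = 4*I**2/9)
b(w) = 2*w + 4*w**2/9 (b(w) = (4*w**2/9 + w) + w = (w + 4*w**2/9) + w = 2*w + 4*w**2/9)
(-447*82 + 35856)*(40486 + b(43)) = (-447*82 + 35856)*(40486 + (2/9)*43*(9 + 2*43)) = (-36654 + 35856)*(40486 + (2/9)*43*(9 + 86)) = -798*(40486 + (2/9)*43*95) = -798*(40486 + 8170/9) = -798*372544/9 = -99096704/3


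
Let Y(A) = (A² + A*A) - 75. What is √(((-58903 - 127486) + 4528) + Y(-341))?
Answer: √50626 ≈ 225.00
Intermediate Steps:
Y(A) = -75 + 2*A² (Y(A) = (A² + A²) - 75 = 2*A² - 75 = -75 + 2*A²)
√(((-58903 - 127486) + 4528) + Y(-341)) = √(((-58903 - 127486) + 4528) + (-75 + 2*(-341)²)) = √((-186389 + 4528) + (-75 + 2*116281)) = √(-181861 + (-75 + 232562)) = √(-181861 + 232487) = √50626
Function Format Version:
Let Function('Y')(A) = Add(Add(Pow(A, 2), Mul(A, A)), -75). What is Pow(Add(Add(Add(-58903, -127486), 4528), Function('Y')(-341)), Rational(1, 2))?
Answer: Pow(50626, Rational(1, 2)) ≈ 225.00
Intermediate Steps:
Function('Y')(A) = Add(-75, Mul(2, Pow(A, 2))) (Function('Y')(A) = Add(Add(Pow(A, 2), Pow(A, 2)), -75) = Add(Mul(2, Pow(A, 2)), -75) = Add(-75, Mul(2, Pow(A, 2))))
Pow(Add(Add(Add(-58903, -127486), 4528), Function('Y')(-341)), Rational(1, 2)) = Pow(Add(Add(Add(-58903, -127486), 4528), Add(-75, Mul(2, Pow(-341, 2)))), Rational(1, 2)) = Pow(Add(Add(-186389, 4528), Add(-75, Mul(2, 116281))), Rational(1, 2)) = Pow(Add(-181861, Add(-75, 232562)), Rational(1, 2)) = Pow(Add(-181861, 232487), Rational(1, 2)) = Pow(50626, Rational(1, 2))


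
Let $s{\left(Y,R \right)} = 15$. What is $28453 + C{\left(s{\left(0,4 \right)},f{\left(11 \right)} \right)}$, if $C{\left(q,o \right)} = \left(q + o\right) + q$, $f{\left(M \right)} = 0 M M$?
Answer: $28483$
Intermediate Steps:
$f{\left(M \right)} = 0$ ($f{\left(M \right)} = 0 M = 0$)
$C{\left(q,o \right)} = o + 2 q$ ($C{\left(q,o \right)} = \left(o + q\right) + q = o + 2 q$)
$28453 + C{\left(s{\left(0,4 \right)},f{\left(11 \right)} \right)} = 28453 + \left(0 + 2 \cdot 15\right) = 28453 + \left(0 + 30\right) = 28453 + 30 = 28483$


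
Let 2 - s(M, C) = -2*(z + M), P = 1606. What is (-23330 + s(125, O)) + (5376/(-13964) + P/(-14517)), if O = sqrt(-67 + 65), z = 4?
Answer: -1169186117684/50678847 ≈ -23071.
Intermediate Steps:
O = I*sqrt(2) (O = sqrt(-2) = I*sqrt(2) ≈ 1.4142*I)
s(M, C) = 10 + 2*M (s(M, C) = 2 - (-2)*(4 + M) = 2 - (-8 - 2*M) = 2 + (8 + 2*M) = 10 + 2*M)
(-23330 + s(125, O)) + (5376/(-13964) + P/(-14517)) = (-23330 + (10 + 2*125)) + (5376/(-13964) + 1606/(-14517)) = (-23330 + (10 + 250)) + (5376*(-1/13964) + 1606*(-1/14517)) = (-23330 + 260) + (-1344/3491 - 1606/14517) = -23070 - 25117394/50678847 = -1169186117684/50678847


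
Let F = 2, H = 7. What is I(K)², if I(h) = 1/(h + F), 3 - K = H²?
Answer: 1/1936 ≈ 0.00051653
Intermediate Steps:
K = -46 (K = 3 - 1*7² = 3 - 1*49 = 3 - 49 = -46)
I(h) = 1/(2 + h) (I(h) = 1/(h + 2) = 1/(2 + h))
I(K)² = (1/(2 - 46))² = (1/(-44))² = (-1/44)² = 1/1936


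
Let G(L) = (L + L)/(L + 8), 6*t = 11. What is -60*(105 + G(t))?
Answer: -373020/59 ≈ -6322.4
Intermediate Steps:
t = 11/6 (t = (⅙)*11 = 11/6 ≈ 1.8333)
G(L) = 2*L/(8 + L) (G(L) = (2*L)/(8 + L) = 2*L/(8 + L))
-60*(105 + G(t)) = -60*(105 + 2*(11/6)/(8 + 11/6)) = -60*(105 + 2*(11/6)/(59/6)) = -60*(105 + 2*(11/6)*(6/59)) = -60*(105 + 22/59) = -60*6217/59 = -373020/59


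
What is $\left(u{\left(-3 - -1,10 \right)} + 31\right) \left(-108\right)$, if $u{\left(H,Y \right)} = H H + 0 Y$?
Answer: $-3780$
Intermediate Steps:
$u{\left(H,Y \right)} = H^{2}$ ($u{\left(H,Y \right)} = H^{2} + 0 = H^{2}$)
$\left(u{\left(-3 - -1,10 \right)} + 31\right) \left(-108\right) = \left(\left(-3 - -1\right)^{2} + 31\right) \left(-108\right) = \left(\left(-3 + 1\right)^{2} + 31\right) \left(-108\right) = \left(\left(-2\right)^{2} + 31\right) \left(-108\right) = \left(4 + 31\right) \left(-108\right) = 35 \left(-108\right) = -3780$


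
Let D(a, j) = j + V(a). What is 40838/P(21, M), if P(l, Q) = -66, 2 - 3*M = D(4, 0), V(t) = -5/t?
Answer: -20419/33 ≈ -618.76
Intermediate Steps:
D(a, j) = j - 5/a
M = 13/12 (M = 2/3 - (0 - 5/4)/3 = 2/3 - 1/3*(-5/4) = 2/3 + 5/12 = 13/12 ≈ 1.0833)
40838/P(21, M) = 40838/(-66) = 40838*(-1/66) = -20419/33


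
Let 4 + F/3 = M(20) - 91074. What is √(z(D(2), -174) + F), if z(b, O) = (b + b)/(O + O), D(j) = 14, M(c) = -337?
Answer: I*√2075761014/87 ≈ 523.68*I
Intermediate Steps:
z(b, O) = b/O (z(b, O) = (2*b)/((2*O)) = (2*b)*(1/(2*O)) = b/O)
F = -274245 (F = -12 + 3*(-337 - 91074) = -12 + 3*(-91411) = -12 - 274233 = -274245)
√(z(D(2), -174) + F) = √(14/(-174) - 274245) = √(14*(-1/174) - 274245) = √(-7/87 - 274245) = √(-23859322/87) = I*√2075761014/87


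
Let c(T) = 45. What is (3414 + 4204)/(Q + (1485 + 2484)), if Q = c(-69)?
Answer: 3809/2007 ≈ 1.8979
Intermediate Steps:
Q = 45
(3414 + 4204)/(Q + (1485 + 2484)) = (3414 + 4204)/(45 + (1485 + 2484)) = 7618/(45 + 3969) = 7618/4014 = 7618*(1/4014) = 3809/2007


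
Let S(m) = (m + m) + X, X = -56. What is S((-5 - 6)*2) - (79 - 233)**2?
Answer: -23816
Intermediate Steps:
S(m) = -56 + 2*m (S(m) = (m + m) - 56 = 2*m - 56 = -56 + 2*m)
S((-5 - 6)*2) - (79 - 233)**2 = (-56 + 2*((-5 - 6)*2)) - (79 - 233)**2 = (-56 + 2*(-11*2)) - 1*(-154)**2 = (-56 + 2*(-22)) - 1*23716 = (-56 - 44) - 23716 = -100 - 23716 = -23816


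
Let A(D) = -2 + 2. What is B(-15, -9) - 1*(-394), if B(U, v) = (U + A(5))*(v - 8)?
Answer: 649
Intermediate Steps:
A(D) = 0
B(U, v) = U*(-8 + v) (B(U, v) = (U + 0)*(v - 8) = U*(-8 + v))
B(-15, -9) - 1*(-394) = -15*(-8 - 9) - 1*(-394) = -15*(-17) + 394 = 255 + 394 = 649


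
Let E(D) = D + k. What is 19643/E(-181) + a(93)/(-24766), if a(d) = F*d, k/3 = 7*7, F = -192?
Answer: -242935717/421022 ≈ -577.01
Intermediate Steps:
k = 147 (k = 3*(7*7) = 3*49 = 147)
a(d) = -192*d
E(D) = 147 + D (E(D) = D + 147 = 147 + D)
19643/E(-181) + a(93)/(-24766) = 19643/(147 - 181) - 192*93/(-24766) = 19643/(-34) - 17856*(-1/24766) = 19643*(-1/34) + 8928/12383 = -19643/34 + 8928/12383 = -242935717/421022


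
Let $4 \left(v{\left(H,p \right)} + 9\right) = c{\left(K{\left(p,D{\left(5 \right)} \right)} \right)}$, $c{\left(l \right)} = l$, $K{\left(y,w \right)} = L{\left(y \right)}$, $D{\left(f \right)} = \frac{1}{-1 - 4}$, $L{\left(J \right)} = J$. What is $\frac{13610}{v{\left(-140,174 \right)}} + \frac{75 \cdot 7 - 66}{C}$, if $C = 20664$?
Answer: $\frac{62500639}{158424} \approx 394.52$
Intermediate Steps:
$D{\left(f \right)} = - \frac{1}{5}$ ($D{\left(f \right)} = \frac{1}{-5} = - \frac{1}{5}$)
$K{\left(y,w \right)} = y$
$v{\left(H,p \right)} = -9 + \frac{p}{4}$
$\frac{13610}{v{\left(-140,174 \right)}} + \frac{75 \cdot 7 - 66}{C} = \frac{13610}{-9 + \frac{1}{4} \cdot 174} + \frac{75 \cdot 7 - 66}{20664} = \frac{13610}{-9 + \frac{87}{2}} + \left(525 - 66\right) \frac{1}{20664} = \frac{13610}{\frac{69}{2}} + 459 \cdot \frac{1}{20664} = 13610 \cdot \frac{2}{69} + \frac{51}{2296} = \frac{27220}{69} + \frac{51}{2296} = \frac{62500639}{158424}$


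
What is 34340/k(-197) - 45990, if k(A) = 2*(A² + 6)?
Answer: -357016936/7763 ≈ -45990.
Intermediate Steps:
k(A) = 12 + 2*A² (k(A) = 2*(6 + A²) = 12 + 2*A²)
34340/k(-197) - 45990 = 34340/(12 + 2*(-197)²) - 45990 = 34340/(12 + 2*38809) - 45990 = 34340/(12 + 77618) - 45990 = 34340/77630 - 45990 = 34340*(1/77630) - 45990 = 3434/7763 - 45990 = -357016936/7763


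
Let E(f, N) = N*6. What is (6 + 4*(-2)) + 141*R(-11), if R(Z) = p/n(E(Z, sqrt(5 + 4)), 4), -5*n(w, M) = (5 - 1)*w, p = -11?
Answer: 2537/24 ≈ 105.71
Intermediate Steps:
E(f, N) = 6*N
n(w, M) = -4*w/5 (n(w, M) = -(5 - 1)*w/5 = -4*w/5)
R(Z) = 55/72 (R(Z) = -11*(-5/(24*sqrt(5 + 4))) = -11/((-24*sqrt(9)/5)) = -11/((-24*3/5)) = -11/((-4/5*18)) = -11/(-72/5) = -11*(-5/72) = 55/72)
(6 + 4*(-2)) + 141*R(-11) = (6 + 4*(-2)) + 141*(55/72) = (6 - 8) + 2585/24 = -2 + 2585/24 = 2537/24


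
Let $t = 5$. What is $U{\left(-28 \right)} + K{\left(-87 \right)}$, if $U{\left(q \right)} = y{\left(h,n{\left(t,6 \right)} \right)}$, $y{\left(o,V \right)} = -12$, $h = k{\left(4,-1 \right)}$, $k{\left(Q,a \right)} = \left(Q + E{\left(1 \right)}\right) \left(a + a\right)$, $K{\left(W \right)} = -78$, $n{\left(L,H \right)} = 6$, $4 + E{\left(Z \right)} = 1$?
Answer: $-90$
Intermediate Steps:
$E{\left(Z \right)} = -3$ ($E{\left(Z \right)} = -4 + 1 = -3$)
$k{\left(Q,a \right)} = 2 a \left(-3 + Q\right)$ ($k{\left(Q,a \right)} = \left(Q - 3\right) \left(a + a\right) = \left(-3 + Q\right) 2 a = 2 a \left(-3 + Q\right)$)
$h = -2$ ($h = 2 \left(-1\right) \left(-3 + 4\right) = 2 \left(-1\right) 1 = -2$)
$U{\left(q \right)} = -12$
$U{\left(-28 \right)} + K{\left(-87 \right)} = -12 - 78 = -90$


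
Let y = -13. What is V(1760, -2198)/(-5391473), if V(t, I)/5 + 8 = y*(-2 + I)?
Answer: -142960/5391473 ≈ -0.026516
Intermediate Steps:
V(t, I) = 90 - 65*I (V(t, I) = -40 + 5*(-13*(-2 + I)) = -40 + 5*(26 - 13*I) = -40 + (130 - 65*I) = 90 - 65*I)
V(1760, -2198)/(-5391473) = (90 - 65*(-2198))/(-5391473) = (90 + 142870)*(-1/5391473) = 142960*(-1/5391473) = -142960/5391473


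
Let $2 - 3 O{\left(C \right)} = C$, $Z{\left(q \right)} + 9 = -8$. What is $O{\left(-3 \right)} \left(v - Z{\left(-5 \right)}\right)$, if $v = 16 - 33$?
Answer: $0$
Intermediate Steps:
$Z{\left(q \right)} = -17$ ($Z{\left(q \right)} = -9 - 8 = -17$)
$O{\left(C \right)} = \frac{2}{3} - \frac{C}{3}$
$v = -17$ ($v = 16 - 33 = -17$)
$O{\left(-3 \right)} \left(v - Z{\left(-5 \right)}\right) = \left(\frac{2}{3} - -1\right) \left(-17 - -17\right) = \left(\frac{2}{3} + 1\right) \left(-17 + 17\right) = \frac{5}{3} \cdot 0 = 0$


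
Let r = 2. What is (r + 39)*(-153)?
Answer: -6273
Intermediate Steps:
(r + 39)*(-153) = (2 + 39)*(-153) = 41*(-153) = -6273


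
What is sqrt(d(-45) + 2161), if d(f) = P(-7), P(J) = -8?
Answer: sqrt(2153) ≈ 46.400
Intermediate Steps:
d(f) = -8
sqrt(d(-45) + 2161) = sqrt(-8 + 2161) = sqrt(2153)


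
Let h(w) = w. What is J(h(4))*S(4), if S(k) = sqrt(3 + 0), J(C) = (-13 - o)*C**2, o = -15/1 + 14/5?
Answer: -64*sqrt(3)/5 ≈ -22.170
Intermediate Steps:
o = -61/5 (o = -15*1 + 14*(1/5) = -15 + 14/5 = -61/5 ≈ -12.200)
J(C) = -4*C**2/5 (J(C) = (-13 - 1*(-61/5))*C**2 = (-13 + 61/5)*C**2 = -4*C**2/5)
S(k) = sqrt(3)
J(h(4))*S(4) = (-4/5*4**2)*sqrt(3) = (-4/5*16)*sqrt(3) = -64*sqrt(3)/5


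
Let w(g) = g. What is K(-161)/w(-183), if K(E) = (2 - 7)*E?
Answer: -805/183 ≈ -4.3989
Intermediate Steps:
K(E) = -5*E
K(-161)/w(-183) = -5*(-161)/(-183) = 805*(-1/183) = -805/183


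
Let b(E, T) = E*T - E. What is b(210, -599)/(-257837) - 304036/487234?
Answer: -8500123066/62813476429 ≈ -0.13532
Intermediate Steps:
b(E, T) = -E + E*T
b(210, -599)/(-257837) - 304036/487234 = (210*(-1 - 599))/(-257837) - 304036/487234 = (210*(-600))*(-1/257837) - 304036*1/487234 = -126000*(-1/257837) - 152018/243617 = 126000/257837 - 152018/243617 = -8500123066/62813476429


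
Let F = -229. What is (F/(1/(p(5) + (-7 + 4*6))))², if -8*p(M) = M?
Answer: 899940001/64 ≈ 1.4062e+7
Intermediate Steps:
p(M) = -M/8
(F/(1/(p(5) + (-7 + 4*6))))² = (-(-13969/8 + 5496))² = (-229/(1/(-5/8 + (-7 + 24))))² = (-229/(1/(-5/8 + 17)))² = (-229/(1/(131/8)))² = (-229/8/131)² = (-229*131/8)² = (-29999/8)² = 899940001/64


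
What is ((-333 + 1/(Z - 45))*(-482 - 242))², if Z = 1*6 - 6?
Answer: 117719548818496/2025 ≈ 5.8133e+10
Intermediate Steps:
Z = 0 (Z = 6 - 6 = 0)
((-333 + 1/(Z - 45))*(-482 - 242))² = ((-333 + 1/(0 - 45))*(-482 - 242))² = ((-333 + 1/(-45))*(-724))² = ((-333 - 1/45)*(-724))² = (-14986/45*(-724))² = (10849864/45)² = 117719548818496/2025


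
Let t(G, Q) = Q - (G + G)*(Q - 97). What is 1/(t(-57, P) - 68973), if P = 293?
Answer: -1/46336 ≈ -2.1581e-5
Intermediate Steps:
t(G, Q) = Q - 2*G*(-97 + Q)
1/(t(-57, P) - 68973) = 1/((293 + 194*(-57) - 2*(-57)*293) - 68973) = 1/((293 - 11058 + 33402) - 68973) = 1/(22637 - 68973) = 1/(-46336) = -1/46336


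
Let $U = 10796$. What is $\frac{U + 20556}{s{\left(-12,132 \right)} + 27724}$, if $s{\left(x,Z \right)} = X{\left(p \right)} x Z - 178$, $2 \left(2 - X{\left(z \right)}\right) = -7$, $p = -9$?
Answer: $\frac{15676}{9417} \approx 1.6646$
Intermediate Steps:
$X{\left(z \right)} = \frac{11}{2}$ ($X{\left(z \right)} = 2 - - \frac{7}{2} = 2 + \frac{7}{2} = \frac{11}{2}$)
$s{\left(x,Z \right)} = -178 + \frac{11 Z x}{2}$ ($s{\left(x,Z \right)} = \frac{11 x}{2} Z - 178 = \frac{11 Z x}{2} - 178 = -178 + \frac{11 Z x}{2}$)
$\frac{U + 20556}{s{\left(-12,132 \right)} + 27724} = \frac{10796 + 20556}{\left(-178 + \frac{11}{2} \cdot 132 \left(-12\right)\right) + 27724} = \frac{31352}{\left(-178 - 8712\right) + 27724} = \frac{31352}{-8890 + 27724} = \frac{31352}{18834} = 31352 \cdot \frac{1}{18834} = \frac{15676}{9417}$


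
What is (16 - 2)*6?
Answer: 84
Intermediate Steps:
(16 - 2)*6 = 14*6 = 84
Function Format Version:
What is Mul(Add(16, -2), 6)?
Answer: 84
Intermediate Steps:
Mul(Add(16, -2), 6) = Mul(14, 6) = 84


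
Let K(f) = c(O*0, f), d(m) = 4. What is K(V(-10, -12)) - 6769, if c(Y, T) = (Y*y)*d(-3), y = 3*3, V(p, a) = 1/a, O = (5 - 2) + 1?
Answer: -6769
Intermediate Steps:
O = 4 (O = 3 + 1 = 4)
y = 9
c(Y, T) = 36*Y (c(Y, T) = (Y*9)*4 = (9*Y)*4 = 36*Y)
K(f) = 0 (K(f) = 36*(4*0) = 36*0 = 0)
K(V(-10, -12)) - 6769 = 0 - 6769 = -6769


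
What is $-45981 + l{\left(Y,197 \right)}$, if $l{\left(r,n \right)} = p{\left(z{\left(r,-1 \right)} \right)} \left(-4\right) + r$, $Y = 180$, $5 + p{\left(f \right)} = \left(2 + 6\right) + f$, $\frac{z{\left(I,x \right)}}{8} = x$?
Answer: $-45781$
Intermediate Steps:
$z{\left(I,x \right)} = 8 x$
$p{\left(f \right)} = 3 + f$ ($p{\left(f \right)} = -5 + \left(\left(2 + 6\right) + f\right) = -5 + \left(8 + f\right) = 3 + f$)
$l{\left(r,n \right)} = 20 + r$ ($l{\left(r,n \right)} = \left(3 + 8 \left(-1\right)\right) \left(-4\right) + r = \left(3 - 8\right) \left(-4\right) + r = \left(-5\right) \left(-4\right) + r = 20 + r$)
$-45981 + l{\left(Y,197 \right)} = -45981 + \left(20 + 180\right) = -45981 + 200 = -45781$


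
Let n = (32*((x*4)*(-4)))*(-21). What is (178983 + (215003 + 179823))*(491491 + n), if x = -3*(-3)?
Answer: 337548308531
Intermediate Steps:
x = 9
n = 96768 (n = (32*((9*4)*(-4)))*(-21) = (32*(36*(-4)))*(-21) = (32*(-144))*(-21) = -4608*(-21) = 96768)
(178983 + (215003 + 179823))*(491491 + n) = (178983 + (215003 + 179823))*(491491 + 96768) = (178983 + 394826)*588259 = 573809*588259 = 337548308531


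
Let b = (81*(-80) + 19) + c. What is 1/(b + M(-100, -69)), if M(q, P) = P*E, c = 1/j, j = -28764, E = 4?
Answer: -28764/193783069 ≈ -0.00014843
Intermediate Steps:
c = -1/28764 (c = 1/(-28764) = -1/28764 ≈ -3.4766e-5)
M(q, P) = 4*P (M(q, P) = P*4 = 4*P)
b = -185844205/28764 (b = (81*(-80) + 19) - 1/28764 = (-6480 + 19) - 1/28764 = -6461 - 1/28764 = -185844205/28764 ≈ -6461.0)
1/(b + M(-100, -69)) = 1/(-185844205/28764 + 4*(-69)) = 1/(-185844205/28764 - 276) = 1/(-193783069/28764) = -28764/193783069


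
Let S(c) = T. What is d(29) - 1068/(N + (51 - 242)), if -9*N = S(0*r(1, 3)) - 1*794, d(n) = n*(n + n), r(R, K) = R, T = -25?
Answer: 42317/25 ≈ 1692.7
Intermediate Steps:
S(c) = -25
d(n) = 2*n**2 (d(n) = n*(2*n) = 2*n**2)
N = 91 (N = -(-25 - 1*794)/9 = -(-25 - 794)/9 = -1/9*(-819) = 91)
d(29) - 1068/(N + (51 - 242)) = 2*29**2 - 1068/(91 + (51 - 242)) = 2*841 - 1068/(91 - 191) = 1682 - 1068/(-100) = 1682 - 1/100*(-1068) = 1682 + 267/25 = 42317/25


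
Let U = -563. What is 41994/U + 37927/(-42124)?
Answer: -1790308157/23715812 ≈ -75.490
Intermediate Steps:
41994/U + 37927/(-42124) = 41994/(-563) + 37927/(-42124) = 41994*(-1/563) + 37927*(-1/42124) = -41994/563 - 37927/42124 = -1790308157/23715812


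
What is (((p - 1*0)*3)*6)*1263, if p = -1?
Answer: -22734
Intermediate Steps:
(((p - 1*0)*3)*6)*1263 = (((-1 - 1*0)*3)*6)*1263 = (((-1 + 0)*3)*6)*1263 = (-1*3*6)*1263 = -3*6*1263 = -18*1263 = -22734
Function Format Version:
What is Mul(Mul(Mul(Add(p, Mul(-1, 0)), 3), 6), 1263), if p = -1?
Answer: -22734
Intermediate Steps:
Mul(Mul(Mul(Add(p, Mul(-1, 0)), 3), 6), 1263) = Mul(Mul(Mul(Add(-1, Mul(-1, 0)), 3), 6), 1263) = Mul(Mul(Mul(Add(-1, 0), 3), 6), 1263) = Mul(Mul(Mul(-1, 3), 6), 1263) = Mul(Mul(-3, 6), 1263) = Mul(-18, 1263) = -22734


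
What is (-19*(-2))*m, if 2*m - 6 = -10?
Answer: -76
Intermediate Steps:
m = -2 (m = 3 + (1/2)*(-10) = 3 - 5 = -2)
(-19*(-2))*m = -19*(-2)*(-2) = 38*(-2) = -76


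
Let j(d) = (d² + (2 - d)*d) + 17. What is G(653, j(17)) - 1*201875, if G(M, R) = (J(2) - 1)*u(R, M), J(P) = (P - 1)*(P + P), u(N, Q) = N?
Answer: -201722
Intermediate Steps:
J(P) = 2*P*(-1 + P) (J(P) = (-1 + P)*(2*P) = 2*P*(-1 + P))
j(d) = 17 + d² + d*(2 - d) (j(d) = (d² + d*(2 - d)) + 17 = 17 + d² + d*(2 - d))
G(M, R) = 3*R (G(M, R) = (2*2*(-1 + 2) - 1)*R = (2*2*1 - 1)*R = (4 - 1)*R = 3*R)
G(653, j(17)) - 1*201875 = 3*(17 + 2*17) - 1*201875 = 3*(17 + 34) - 201875 = 3*51 - 201875 = 153 - 201875 = -201722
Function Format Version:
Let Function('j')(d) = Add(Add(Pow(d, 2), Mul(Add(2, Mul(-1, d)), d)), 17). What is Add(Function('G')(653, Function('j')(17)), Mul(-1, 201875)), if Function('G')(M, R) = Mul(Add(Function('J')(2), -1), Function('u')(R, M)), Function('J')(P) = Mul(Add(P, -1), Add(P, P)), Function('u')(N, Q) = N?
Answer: -201722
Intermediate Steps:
Function('J')(P) = Mul(2, P, Add(-1, P)) (Function('J')(P) = Mul(Add(-1, P), Mul(2, P)) = Mul(2, P, Add(-1, P)))
Function('j')(d) = Add(17, Pow(d, 2), Mul(d, Add(2, Mul(-1, d)))) (Function('j')(d) = Add(Add(Pow(d, 2), Mul(d, Add(2, Mul(-1, d)))), 17) = Add(17, Pow(d, 2), Mul(d, Add(2, Mul(-1, d)))))
Function('G')(M, R) = Mul(3, R) (Function('G')(M, R) = Mul(Add(Mul(2, 2, Add(-1, 2)), -1), R) = Mul(Add(Mul(2, 2, 1), -1), R) = Mul(Add(4, -1), R) = Mul(3, R))
Add(Function('G')(653, Function('j')(17)), Mul(-1, 201875)) = Add(Mul(3, Add(17, Mul(2, 17))), Mul(-1, 201875)) = Add(Mul(3, Add(17, 34)), -201875) = Add(Mul(3, 51), -201875) = Add(153, -201875) = -201722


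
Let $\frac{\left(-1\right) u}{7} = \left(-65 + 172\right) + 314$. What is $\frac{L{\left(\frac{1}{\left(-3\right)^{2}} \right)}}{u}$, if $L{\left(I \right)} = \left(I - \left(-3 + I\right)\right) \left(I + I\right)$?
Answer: $- \frac{2}{8841} \approx -0.00022622$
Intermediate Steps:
$L{\left(I \right)} = 6 I$ ($L{\left(I \right)} = 3 \cdot 2 I = 6 I$)
$u = -2947$ ($u = - 7 \left(\left(-65 + 172\right) + 314\right) = - 7 \left(107 + 314\right) = \left(-7\right) 421 = -2947$)
$\frac{L{\left(\frac{1}{\left(-3\right)^{2}} \right)}}{u} = \frac{6 \frac{1}{\left(-3\right)^{2}}}{-2947} = \frac{6}{9} \left(- \frac{1}{2947}\right) = 6 \cdot \frac{1}{9} \left(- \frac{1}{2947}\right) = \frac{2}{3} \left(- \frac{1}{2947}\right) = - \frac{2}{8841}$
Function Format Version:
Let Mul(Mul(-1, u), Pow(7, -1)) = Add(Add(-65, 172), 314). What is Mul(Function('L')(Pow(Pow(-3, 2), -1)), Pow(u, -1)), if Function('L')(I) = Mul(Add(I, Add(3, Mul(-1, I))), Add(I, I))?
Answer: Rational(-2, 8841) ≈ -0.00022622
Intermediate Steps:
Function('L')(I) = Mul(6, I) (Function('L')(I) = Mul(3, Mul(2, I)) = Mul(6, I))
u = -2947 (u = Mul(-7, Add(Add(-65, 172), 314)) = Mul(-7, Add(107, 314)) = Mul(-7, 421) = -2947)
Mul(Function('L')(Pow(Pow(-3, 2), -1)), Pow(u, -1)) = Mul(Mul(6, Pow(Pow(-3, 2), -1)), Pow(-2947, -1)) = Mul(Mul(6, Pow(9, -1)), Rational(-1, 2947)) = Mul(Mul(6, Rational(1, 9)), Rational(-1, 2947)) = Mul(Rational(2, 3), Rational(-1, 2947)) = Rational(-2, 8841)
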